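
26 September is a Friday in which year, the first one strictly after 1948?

From one year to the next, a fixed date's weekday advances by 1, or by 2 when a Feb 29 lies between the two dates.
1948: September 26 is Sunday.
1949: Monday (+1)
1950: Tuesday (+1)
1951: Wednesday (+1)
1952: Friday (+2)
26 September falls on a Friday in 1952.

1952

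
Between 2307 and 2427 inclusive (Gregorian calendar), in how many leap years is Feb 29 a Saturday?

5

Leap years in 2307–2427: 30 of them.
Feb 29 weekday advances by 5 (mod 7) from one leap year to the next four years later (or differs when a century non-leap intervenes).
Leap-day weekdays: 2308:Sat✓ 2312:Thu 2316:Tue 2320:Sun 2324:Fri 2328:Wed 2332:Mon 2336:Sat✓ 2340:Thu 2344:Tue 2348:Sun 2352:Fri 2356:Wed …(4 more)… 2376:Sun 2380:Fri 2384:Wed 2388:Mon 2392:Sat✓ 2396:Thu 2400:Tue 2404:Sun 2408:Fri 2412:Wed 2416:Mon 2420:Sat✓ 2424:Thu
Saturday: 2308, 2336, 2364, 2392, 2420 → 5.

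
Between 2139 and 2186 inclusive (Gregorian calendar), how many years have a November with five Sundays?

November has 30 days; it has five Sundays when Sunday falls among the first (month-length − 28) days — i.e. when November 1 is one of Sunday/Saturday.
November 1 by year: 2139:Sun✓ 2140:Tue 2141:Wed 2142:Thu 2143:Fri 2144:Sun✓ 2145:Mon 2146:Tue 2147:Wed 2148:Fri 2149:Sat✓ 2150:Sun✓ 2151:Mon 2152:Wed 2153:Thu …(18 more)… 2172:Sun✓ 2173:Mon 2174:Tue 2175:Wed 2176:Fri 2177:Sat✓ 2178:Sun✓ 2179:Mon 2180:Wed 2181:Thu 2182:Fri 2183:Sat✓ 2184:Mon 2185:Tue 2186:Wed
Years with five Sundays: 2139, 2144, 2149, 2150, 2155, 2160, 2161, 2166, 2167, 2172, 2177, 2178, 2183 → 13.

13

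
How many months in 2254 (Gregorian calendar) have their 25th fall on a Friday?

1

Check the 25th of each month of 2254: Jan 25: Wed, Feb 25: Sat, Mar 25: Sat, Apr 25: Tue, May 25: Thu, Jun 25: Sun, Jul 25: Tue, Aug 25: Fri, Sep 25: Mon, Oct 25: Wed, Nov 25: Sat, Dec 25: Mon.
Friday occurs in August — 1 month.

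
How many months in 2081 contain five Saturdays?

A month of length L has five Saturdays iff its first Saturday is on day ≤ L−28 (so day 1–3 in a 31-day month, 1–2 in a 30-day month, day 1 in a leap February).
Checking each month of 2081: Jan starts Wed (31d); Feb starts Sat (28d); Mar starts Sat (31d) ✓; Apr starts Tue (30d); May starts Thu (31d) ✓; Jun starts Sun (30d); Jul starts Tue (31d); Aug starts Fri (31d) ✓; Sep starts Mon (30d); Oct starts Wed (31d); Nov starts Sat (30d) ✓; Dec starts Mon (31d).
Five-Saturday months: March, May, August, November → 4.

4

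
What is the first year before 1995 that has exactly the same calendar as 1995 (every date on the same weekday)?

Two years share a calendar iff Jan 1 falls on the same weekday and both are leap or both are common. 1995: Jan 1 is Sunday, common year.
1994: Jan 1 Saturday, common
1993: Jan 1 Friday, common
1992: Jan 1 Wednesday, leap
1991: Jan 1 Tuesday, common
1990: Jan 1 Monday, common
1989: Jan 1 Sunday, common
1989 matches on both conditions.

1989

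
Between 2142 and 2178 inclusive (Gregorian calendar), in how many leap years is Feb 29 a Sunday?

1

Leap years in 2142–2178: 9 of them.
Feb 29 weekday advances by 5 (mod 7) from one leap year to the next four years later (or differs when a century non-leap intervenes).
Leap-day weekdays: 2144:Sat 2148:Thu 2152:Tue 2156:Sun✓ 2160:Fri 2164:Wed 2168:Mon 2172:Sat 2176:Thu
Sunday: 2156 → 1.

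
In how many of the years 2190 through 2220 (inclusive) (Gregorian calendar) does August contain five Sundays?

August has 31 days; it has five Sundays when Sunday falls among the first (month-length − 28) days — i.e. when August 1 is one of Sunday/Saturday/Friday.
August 1 by year: 2190:Sun✓ 2191:Mon 2192:Wed 2193:Thu 2194:Fri✓ 2195:Sat✓ 2196:Mon 2197:Tue 2198:Wed 2199:Thu 2200:Fri✓ 2201:Sat✓ 2202:Sun✓ 2203:Mon 2204:Wed 2205:Thu 2206:Fri✓ 2207:Sat✓ 2208:Mon 2209:Tue 2210:Wed 2211:Thu 2212:Sat✓ 2213:Sun✓ 2214:Mon 2215:Tue 2216:Thu 2217:Fri✓ 2218:Sat✓ 2219:Sun✓ 2220:Tue
Years with five Sundays: 2190, 2194, 2195, 2200, 2201, 2202, 2206, 2207, 2212, 2213, 2217, 2218, 2219 → 13.

13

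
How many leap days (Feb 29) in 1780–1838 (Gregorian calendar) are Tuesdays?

Leap years in 1780–1838: 14 of them.
Feb 29 weekday advances by 5 (mod 7) from one leap year to the next four years later (or differs when a century non-leap intervenes).
Leap-day weekdays: 1780:Tue✓ 1784:Sun 1788:Fri 1792:Wed 1796:Mon 1804:Wed 1808:Mon 1812:Sat 1816:Thu 1820:Tue✓ 1824:Sun 1828:Fri 1832:Wed 1836:Mon
Tuesday: 1780, 1820 → 2.

2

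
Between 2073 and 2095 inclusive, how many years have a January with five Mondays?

January has 31 days; it has five Mondays when Monday falls among the first (month-length − 28) days — i.e. when January 1 is one of Monday/Sunday/Saturday.
January 1 by year: 2073:Sun✓ 2074:Mon✓ 2075:Tue 2076:Wed 2077:Fri 2078:Sat✓ 2079:Sun✓ 2080:Mon✓ 2081:Wed 2082:Thu 2083:Fri 2084:Sat✓ 2085:Mon✓ 2086:Tue 2087:Wed 2088:Thu 2089:Sat✓ 2090:Sun✓ 2091:Mon✓ 2092:Tue 2093:Thu 2094:Fri 2095:Sat✓
Years with five Mondays: 2073, 2074, 2078, 2079, 2080, 2084, 2085, 2089, 2090, 2091, 2095 → 11.

11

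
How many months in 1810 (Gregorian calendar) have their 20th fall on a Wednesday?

1

Check the 20th of each month of 1810: Jan 20: Sat, Feb 20: Tue, Mar 20: Tue, Apr 20: Fri, May 20: Sun, Jun 20: Wed, Jul 20: Fri, Aug 20: Mon, Sep 20: Thu, Oct 20: Sat, Nov 20: Tue, Dec 20: Thu.
Wednesday occurs in June — 1 month.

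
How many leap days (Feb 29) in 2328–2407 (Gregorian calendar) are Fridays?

Leap years in 2328–2407: 20 of them.
Feb 29 weekday advances by 5 (mod 7) from one leap year to the next four years later (or differs when a century non-leap intervenes).
Leap-day weekdays: 2328:Wed 2332:Mon 2336:Sat 2340:Thu 2344:Tue 2348:Sun 2352:Fri✓ 2356:Wed 2360:Mon 2364:Sat 2368:Thu 2372:Tue 2376:Sun 2380:Fri✓ 2384:Wed 2388:Mon 2392:Sat 2396:Thu 2400:Tue 2404:Sun
Friday: 2352, 2380 → 2.

2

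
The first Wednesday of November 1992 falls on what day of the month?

4

November 1, 1992 is a Sunday, so the first Wednesday is the 4th.
The first Wednesday is 4 + 0 = 4.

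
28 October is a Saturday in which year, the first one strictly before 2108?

2102

From one year to the next, a fixed date's weekday advances by 1, or by 2 when a Feb 29 lies between the two dates.
2108: October 28 is Sunday.
2107: Friday (−2)
2106: Thursday (−1)
2105: Wednesday (−1)
2104: Tuesday (−1)
2103: Sunday (−2)
2102: Saturday (−1)
28 October falls on a Saturday in 2102.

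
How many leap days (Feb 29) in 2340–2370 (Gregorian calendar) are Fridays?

1

Leap years in 2340–2370: 8 of them.
Feb 29 weekday advances by 5 (mod 7) from one leap year to the next four years later (or differs when a century non-leap intervenes).
Leap-day weekdays: 2340:Thu 2344:Tue 2348:Sun 2352:Fri✓ 2356:Wed 2360:Mon 2364:Sat 2368:Thu
Friday: 2352 → 1.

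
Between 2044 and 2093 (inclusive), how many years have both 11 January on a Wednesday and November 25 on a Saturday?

6

Check each year's weekday for 11 January and November 25:
  2044: Mon/Fri  2045: Wed/Sat ✓  2046: Thu/Sun  2047: Fri/Mon  2048: Sat/Wed  2049: Mon/Thu  2050: Tue/Fri  2051: Wed/Sat ✓  2052: Thu/Mon  2053: Sat/Tue  2054: Sun/Wed  2055: Mon/Thu  2056: Tue/Sat  2057: Thu/Sun  …(22 more)…  2080: Thu/Mon  2081: Sat/Tue  2082: Sun/Wed  2083: Mon/Thu  2084: Tue/Sat  2085: Thu/Sun  2086: Fri/Mon  2087: Sat/Tue  2088: Sun/Thu  2089: Tue/Fri  2090: Wed/Sat ✓  2091: Thu/Sun  2092: Fri/Tue  2093: Sun/Wed
Both conditions hold in: 2045, 2051, 2062, 2073, 2079, 2090 — 6.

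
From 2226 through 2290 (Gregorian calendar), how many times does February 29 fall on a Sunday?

2

Leap years in 2226–2290: 16 of them.
Feb 29 weekday advances by 5 (mod 7) from one leap year to the next four years later (or differs when a century non-leap intervenes).
Leap-day weekdays: 2228:Fri 2232:Wed 2236:Mon 2240:Sat 2244:Thu 2248:Tue 2252:Sun✓ 2256:Fri 2260:Wed 2264:Mon 2268:Sat 2272:Thu 2276:Tue 2280:Sun✓ 2284:Fri 2288:Wed
Sunday: 2252, 2280 → 2.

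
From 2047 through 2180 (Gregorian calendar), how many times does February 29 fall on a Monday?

4

Leap years in 2047–2180: 33 of them.
Feb 29 weekday advances by 5 (mod 7) from one leap year to the next four years later (or differs when a century non-leap intervenes).
Leap-day weekdays: 2048:Sat 2052:Thu 2056:Tue 2060:Sun 2064:Fri 2068:Wed 2072:Mon✓ 2076:Sat 2080:Thu 2084:Tue 2088:Sun 2092:Fri 2096:Wed …(7 more)… 2132:Fri 2136:Wed 2140:Mon✓ 2144:Sat 2148:Thu 2152:Tue 2156:Sun 2160:Fri 2164:Wed 2168:Mon✓ 2172:Sat 2176:Thu 2180:Tue
Monday: 2072, 2112, 2140, 2168 → 4.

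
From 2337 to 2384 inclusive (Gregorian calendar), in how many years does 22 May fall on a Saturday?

8

Track 22 May's weekday year by year (advancing +1, or +2 across a Feb 29):
  2337: Sat ✓  2338: Sun (+1)  2339: Mon (+1)  2340: Wed (+2)  2341: Thu (+1)
  2342: Fri (+1)  2343: Sat (+1) ✓  2344: Mon (+2)  2345: Tue (+1)  2346: Wed (+1)
  2347: Thu (+1)  2348: Sat (+2) ✓  2349: Sun (+1)  2350: Mon (+1)  … (20 more years) …
  2371: Sat (+1) ✓  2372: Mon (+2)  2373: Tue (+1)  2374: Wed (+1)  2375: Thu (+1)
  2376: Sat (+2) ✓  2377: Sun (+1)  2378: Mon (+1)  2379: Tue (+1)  2380: Thu (+2)
  2381: Fri (+1)  2382: Sat (+1) ✓  2383: Sun (+1)  2384: Tue (+2)
Saturday years: 2337, 2343, 2348, 2354, 2365, 2371, 2376, 2382 — 8 in total.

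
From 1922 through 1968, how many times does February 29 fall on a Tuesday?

Leap years in 1922–1968: 12 of them.
Feb 29 weekday advances by 5 (mod 7) from one leap year to the next four years later (or differs when a century non-leap intervenes).
Leap-day weekdays: 1924:Fri 1928:Wed 1932:Mon 1936:Sat 1940:Thu 1944:Tue✓ 1948:Sun 1952:Fri 1956:Wed 1960:Mon 1964:Sat 1968:Thu
Tuesday: 1944 → 1.

1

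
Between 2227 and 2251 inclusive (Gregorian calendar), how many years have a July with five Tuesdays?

July has 31 days; it has five Tuesdays when Tuesday falls among the first (month-length − 28) days — i.e. when July 1 is one of Tuesday/Monday/Sunday.
July 1 by year: 2227:Sun✓ 2228:Tue✓ 2229:Wed 2230:Thu 2231:Fri 2232:Sun✓ 2233:Mon✓ 2234:Tue✓ 2235:Wed 2236:Fri 2237:Sat 2238:Sun✓ 2239:Mon✓ 2240:Wed 2241:Thu 2242:Fri 2243:Sat 2244:Mon✓ 2245:Tue✓ 2246:Wed 2247:Thu 2248:Sat 2249:Sun✓ 2250:Mon✓ 2251:Tue✓
Years with five Tuesdays: 2227, 2228, 2232, 2233, 2234, 2238, 2239, 2244, 2245, 2249, 2250, 2251 → 12.

12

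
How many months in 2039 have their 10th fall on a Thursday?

Check the 10th of each month of 2039: Jan 10: Mon, Feb 10: Thu, Mar 10: Thu, Apr 10: Sun, May 10: Tue, Jun 10: Fri, Jul 10: Sun, Aug 10: Wed, Sep 10: Sat, Oct 10: Mon, Nov 10: Thu, Dec 10: Sat.
Thursday occurs in February, March, November — 3 months.

3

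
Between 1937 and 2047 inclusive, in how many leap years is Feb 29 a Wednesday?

Leap years in 1937–2047: 27 of them.
Feb 29 weekday advances by 5 (mod 7) from one leap year to the next four years later (or differs when a century non-leap intervenes).
Leap-day weekdays: 1940:Thu 1944:Tue 1948:Sun 1952:Fri 1956:Wed✓ 1960:Mon 1964:Sat 1968:Thu 1972:Tue 1976:Sun 1980:Fri 1984:Wed✓ 1988:Mon 1992:Sat 1996:Thu 2000:Tue 2004:Sun 2008:Fri 2012:Wed✓ 2016:Mon 2020:Sat 2024:Thu 2028:Tue 2032:Sun 2036:Fri 2040:Wed✓ 2044:Mon
Wednesday: 1956, 1984, 2012, 2040 → 4.

4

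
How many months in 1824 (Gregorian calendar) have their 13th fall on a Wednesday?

Check the 13th of each month of 1824: Jan 13: Tue, Feb 13: Fri, Mar 13: Sat, Apr 13: Tue, May 13: Thu, Jun 13: Sun, Jul 13: Tue, Aug 13: Fri, Sep 13: Mon, Oct 13: Wed, Nov 13: Sat, Dec 13: Mon.
Wednesday occurs in October — 1 month.

1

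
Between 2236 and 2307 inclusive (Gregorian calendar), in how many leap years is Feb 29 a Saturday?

3

Leap years in 2236–2307: 17 of them.
Feb 29 weekday advances by 5 (mod 7) from one leap year to the next four years later (or differs when a century non-leap intervenes).
Leap-day weekdays: 2236:Mon 2240:Sat✓ 2244:Thu 2248:Tue 2252:Sun 2256:Fri 2260:Wed 2264:Mon 2268:Sat✓ 2272:Thu 2276:Tue 2280:Sun 2284:Fri 2288:Wed 2292:Mon 2296:Sat✓ 2304:Mon
Saturday: 2240, 2268, 2296 → 3.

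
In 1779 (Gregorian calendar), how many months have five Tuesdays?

A month of length L has five Tuesdays iff its first Tuesday is on day ≤ L−28 (so day 1–3 in a 31-day month, 1–2 in a 30-day month, day 1 in a leap February).
Checking each month of 1779: Jan starts Fri (31d); Feb starts Mon (28d); Mar starts Mon (31d) ✓; Apr starts Thu (30d); May starts Sat (31d); Jun starts Tue (30d) ✓; Jul starts Thu (31d); Aug starts Sun (31d) ✓; Sep starts Wed (30d); Oct starts Fri (31d); Nov starts Mon (30d) ✓; Dec starts Wed (31d).
Five-Tuesday months: March, June, August, November → 4.

4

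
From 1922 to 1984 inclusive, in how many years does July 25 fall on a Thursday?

Track July 25's weekday year by year (advancing +1, or +2 across a Feb 29):
  1922: Tue  1923: Wed (+1)  1924: Fri (+2)  1925: Sat (+1)  1926: Sun (+1)
  1927: Mon (+1)  1928: Wed (+2)  1929: Thu (+1) ✓  1930: Fri (+1)  1931: Sat (+1)
  1932: Mon (+2)  1933: Tue (+1)  1934: Wed (+1)  1935: Thu (+1) ✓  … (35 more years) …
  1971: Sun (+1)  1972: Tue (+2)  1973: Wed (+1)  1974: Thu (+1) ✓  1975: Fri (+1)
  1976: Sun (+2)  1977: Mon (+1)  1978: Tue (+1)  1979: Wed (+1)  1980: Fri (+2)
  1981: Sat (+1)  1982: Sun (+1)  1983: Mon (+1)  1984: Wed (+2)
Thursday years: 1929, 1935, 1940, 1946, 1957, 1963, 1968, 1974 — 8 in total.

8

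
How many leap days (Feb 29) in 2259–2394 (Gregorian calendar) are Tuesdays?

4

Leap years in 2259–2394: 33 of them.
Feb 29 weekday advances by 5 (mod 7) from one leap year to the next four years later (or differs when a century non-leap intervenes).
Leap-day weekdays: 2260:Wed 2264:Mon 2268:Sat 2272:Thu 2276:Tue✓ 2280:Sun 2284:Fri 2288:Wed 2292:Mon 2296:Sat 2304:Mon 2308:Sat 2312:Thu …(7 more)… 2344:Tue✓ 2348:Sun 2352:Fri 2356:Wed 2360:Mon 2364:Sat 2368:Thu 2372:Tue✓ 2376:Sun 2380:Fri 2384:Wed 2388:Mon 2392:Sat
Tuesday: 2276, 2316, 2344, 2372 → 4.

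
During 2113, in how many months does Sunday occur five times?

A month of length L has five Sundays iff its first Sunday is on day ≤ L−28 (so day 1–3 in a 31-day month, 1–2 in a 30-day month, day 1 in a leap February).
Checking each month of 2113: Jan starts Sun (31d) ✓; Feb starts Wed (28d); Mar starts Wed (31d); Apr starts Sat (30d) ✓; May starts Mon (31d); Jun starts Thu (30d); Jul starts Sat (31d) ✓; Aug starts Tue (31d); Sep starts Fri (30d); Oct starts Sun (31d) ✓; Nov starts Wed (30d); Dec starts Fri (31d) ✓.
Five-Sunday months: January, April, July, October, December → 5.

5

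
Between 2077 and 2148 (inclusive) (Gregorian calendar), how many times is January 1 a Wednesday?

9

Track January 1's weekday year by year (advancing +1, or +2 across a Feb 29):
  2077: Fri  2078: Sat (+1)  2079: Sun (+1)  2080: Mon (+1)  2081: Wed (+2) ✓
  2082: Thu (+1)  2083: Fri (+1)  2084: Sat (+1)  2085: Mon (+2)  2086: Tue (+1)
  2087: Wed (+1) ✓  2088: Thu (+1)  2089: Sat (+2)  2090: Sun (+1)  … (44 more years) …
  2135: Sat (+1)  2136: Sun (+1)  2137: Tue (+2)  2138: Wed (+1) ✓  2139: Thu (+1)
  2140: Fri (+1)  2141: Sun (+2)  2142: Mon (+1)  2143: Tue (+1)  2144: Wed (+1) ✓
  2145: Fri (+2)  2146: Sat (+1)  2147: Sun (+1)  2148: Mon (+1)
Wednesday years: 2081, 2087, 2098, 2110, 2116, 2121, 2127, 2138, 2144 — 9 in total.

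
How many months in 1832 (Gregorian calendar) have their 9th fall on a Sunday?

2

Check the 9th of each month of 1832: Jan 9: Mon, Feb 9: Thu, Mar 9: Fri, Apr 9: Mon, May 9: Wed, Jun 9: Sat, Jul 9: Mon, Aug 9: Thu, Sep 9: Sun, Oct 9: Tue, Nov 9: Fri, Dec 9: Sun.
Sunday occurs in September, December — 2 months.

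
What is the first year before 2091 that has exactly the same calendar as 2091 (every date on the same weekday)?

Two years share a calendar iff Jan 1 falls on the same weekday and both are leap or both are common. 2091: Jan 1 is Monday, common year.
2090: Jan 1 Sunday, common
2089: Jan 1 Saturday, common
2088: Jan 1 Thursday, leap
2087: Jan 1 Wednesday, common
2086: Jan 1 Tuesday, common
2085: Jan 1 Monday, common
2085 matches on both conditions.

2085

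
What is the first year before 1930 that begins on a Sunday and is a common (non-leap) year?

Jan 1 advances by 2 weekdays after a leap year and by 1 after a common year.
1930: Jan 1 is Wednesday.
1929: Tuesday
1928: Sunday (leap)
1927: Saturday
1926: Friday
1925: Thursday
1924: Tuesday (leap)
1923: Monday
1922: Sunday
1922 begins on a Sunday and is a common year.

1922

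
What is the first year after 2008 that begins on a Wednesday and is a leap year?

Jan 1 advances by 2 weekdays after a leap year and by 1 after a common year.
2008: Jan 1 is Tuesday (leap).
2009: Thursday
2010: Friday
2011: Saturday
2012: Sunday (leap)
2013: Tuesday
2014: Wednesday
2015: Thursday
2016: Friday (leap)
2017: Sunday
2018: Monday
2019: Tuesday
2020: Wednesday (leap)
2020 begins on a Wednesday and is a leap year.

2020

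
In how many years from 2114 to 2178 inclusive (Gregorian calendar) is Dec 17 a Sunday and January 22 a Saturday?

2

Check each year's weekday for Dec 17 and January 22:
  2114: Mon/Mon  2115: Tue/Tue  2116: Thu/Wed  2117: Fri/Fri  2118: Sat/Sat  2119: Sun/Sun  2120: Tue/Mon  2121: Wed/Wed  2122: Thu/Thu  2123: Fri/Fri  2124: Sun/Sat ✓  2125: Mon/Mon  2126: Tue/Tue  2127: Wed/Wed  …(37 more)…  2165: Tue/Tue  2166: Wed/Wed  2167: Thu/Thu  2168: Sat/Fri  2169: Sun/Sun  2170: Mon/Mon  2171: Tue/Tue  2172: Thu/Wed  2173: Fri/Fri  2174: Sat/Sat  2175: Sun/Sun  2176: Tue/Mon  2177: Wed/Wed  2178: Thu/Thu
Both conditions hold in: 2124, 2152 — 2.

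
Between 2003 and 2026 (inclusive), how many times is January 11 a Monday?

Track January 11's weekday year by year (advancing +1, or +2 across a Feb 29):
  2003: Sat  2004: Sun (+1)  2005: Tue (+2)  2006: Wed (+1)  2007: Thu (+1)
  2008: Fri (+1)  2009: Sun (+2)  2010: Mon (+1) ✓  2011: Tue (+1)  2012: Wed (+1)
  2013: Fri (+2)  2014: Sat (+1)  2015: Sun (+1)  2016: Mon (+1) ✓  2017: Wed (+2)
  2018: Thu (+1)  2019: Fri (+1)  2020: Sat (+1)  2021: Mon (+2) ✓  2022: Tue (+1)
  2023: Wed (+1)  2024: Thu (+1)  2025: Sat (+2)  2026: Sun (+1)
Monday years: 2010, 2016, 2021 — 3 in total.

3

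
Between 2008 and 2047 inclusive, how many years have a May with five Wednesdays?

May has 31 days; it has five Wednesdays when Wednesday falls among the first (month-length − 28) days — i.e. when May 1 is one of Wednesday/Tuesday/Monday.
May 1 by year: 2008:Thu 2009:Fri 2010:Sat 2011:Sun 2012:Tue✓ 2013:Wed✓ 2014:Thu 2015:Fri 2016:Sun 2017:Mon✓ 2018:Tue✓ 2019:Wed✓ 2020:Fri 2021:Sat 2022:Sun …(10 more)… 2033:Sun 2034:Mon✓ 2035:Tue✓ 2036:Thu 2037:Fri 2038:Sat 2039:Sun 2040:Tue✓ 2041:Wed✓ 2042:Thu 2043:Fri 2044:Sun 2045:Mon✓ 2046:Tue✓ 2047:Wed✓
Years with five Wednesdays: 2012, 2013, 2017, 2018, 2019, 2023, 2024, 2028, 2029, 2030, 2034, 2035, 2040, 2041, 2045, 2046, 2047 → 17.

17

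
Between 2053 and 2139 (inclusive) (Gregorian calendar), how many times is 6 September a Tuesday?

Track 6 September's weekday year by year (advancing +1, or +2 across a Feb 29):
  2053: Sat  2054: Sun (+1)  2055: Mon (+1)  2056: Wed (+2)  2057: Thu (+1)
  2058: Fri (+1)  2059: Sat (+1)  2060: Mon (+2)  2061: Tue (+1) ✓  2062: Wed (+1)
  2063: Thu (+1)  2064: Sat (+2)  2065: Sun (+1)  2066: Mon (+1)  … (59 more years) …
  2126: Fri (+1)  2127: Sat (+1)  2128: Mon (+2)  2129: Tue (+1) ✓  2130: Wed (+1)
  2131: Thu (+1)  2132: Sat (+2)  2133: Sun (+1)  2134: Mon (+1)  2135: Tue (+1) ✓
  2136: Thu (+2)  2137: Fri (+1)  2138: Sat (+1)  2139: Sun (+1)
Tuesday years: 2061, 2067, 2072, 2078, 2089, 2095, 2101, 2107, 2112, 2118, 2129, 2135 — 12 in total.

12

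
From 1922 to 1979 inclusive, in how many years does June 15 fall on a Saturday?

8

Track June 15's weekday year by year (advancing +1, or +2 across a Feb 29):
  1922: Thu  1923: Fri (+1)  1924: Sun (+2)  1925: Mon (+1)  1926: Tue (+1)
  1927: Wed (+1)  1928: Fri (+2)  1929: Sat (+1) ✓  1930: Sun (+1)  1931: Mon (+1)
  1932: Wed (+2)  1933: Thu (+1)  1934: Fri (+1)  1935: Sat (+1) ✓  … (30 more years) …
  1966: Wed (+1)  1967: Thu (+1)  1968: Sat (+2) ✓  1969: Sun (+1)  1970: Mon (+1)
  1971: Tue (+1)  1972: Thu (+2)  1973: Fri (+1)  1974: Sat (+1) ✓  1975: Sun (+1)
  1976: Tue (+2)  1977: Wed (+1)  1978: Thu (+1)  1979: Fri (+1)
Saturday years: 1929, 1935, 1940, 1946, 1957, 1963, 1968, 1974 — 8 in total.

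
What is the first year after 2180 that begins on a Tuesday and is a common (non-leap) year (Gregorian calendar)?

Jan 1 advances by 2 weekdays after a leap year and by 1 after a common year.
2180: Jan 1 is Saturday (leap).
2181: Monday
2182: Tuesday
2182 begins on a Tuesday and is a common year.

2182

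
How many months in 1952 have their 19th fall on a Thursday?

1

Check the 19th of each month of 1952: Jan 19: Sat, Feb 19: Tue, Mar 19: Wed, Apr 19: Sat, May 19: Mon, Jun 19: Thu, Jul 19: Sat, Aug 19: Tue, Sep 19: Fri, Oct 19: Sun, Nov 19: Wed, Dec 19: Fri.
Thursday occurs in June — 1 month.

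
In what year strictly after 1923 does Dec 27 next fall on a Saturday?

1924

From one year to the next, a fixed date's weekday advances by 1, or by 2 when a Feb 29 lies between the two dates.
1923: December 27 is Thursday.
1924: Saturday (+2)
Dec 27 falls on a Saturday in 1924.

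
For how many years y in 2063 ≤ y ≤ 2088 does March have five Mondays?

March has 31 days; it has five Mondays when Monday falls among the first (month-length − 28) days — i.e. when March 1 is one of Monday/Sunday/Saturday.
March 1 by year: 2063:Thu 2064:Sat✓ 2065:Sun✓ 2066:Mon✓ 2067:Tue 2068:Thu 2069:Fri 2070:Sat✓ 2071:Sun✓ 2072:Tue 2073:Wed 2074:Thu 2075:Fri 2076:Sun✓ 2077:Mon✓ 2078:Tue 2079:Wed 2080:Fri 2081:Sat✓ 2082:Sun✓ 2083:Mon✓ 2084:Wed 2085:Thu 2086:Fri 2087:Sat✓ 2088:Mon✓
Years with five Mondays: 2064, 2065, 2066, 2070, 2071, 2076, 2077, 2081, 2082, 2083, 2087, 2088 → 12.

12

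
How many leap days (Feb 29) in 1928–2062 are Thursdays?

5

Leap years in 1928–2062: 34 of them.
Feb 29 weekday advances by 5 (mod 7) from one leap year to the next four years later (or differs when a century non-leap intervenes).
Leap-day weekdays: 1928:Wed 1932:Mon 1936:Sat 1940:Thu✓ 1944:Tue 1948:Sun 1952:Fri 1956:Wed 1960:Mon 1964:Sat 1968:Thu✓ 1972:Tue 1976:Sun …(8 more)… 2012:Wed 2016:Mon 2020:Sat 2024:Thu✓ 2028:Tue 2032:Sun 2036:Fri 2040:Wed 2044:Mon 2048:Sat 2052:Thu✓ 2056:Tue 2060:Sun
Thursday: 1940, 1968, 1996, 2024, 2052 → 5.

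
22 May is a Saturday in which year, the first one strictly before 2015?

From one year to the next, a fixed date's weekday advances by 1, or by 2 when a Feb 29 lies between the two dates.
2015: May 22 is Friday.
2014: Thursday (−1)
2013: Wednesday (−1)
2012: Tuesday (−1)
2011: Sunday (−2)
2010: Saturday (−1)
22 May falls on a Saturday in 2010.

2010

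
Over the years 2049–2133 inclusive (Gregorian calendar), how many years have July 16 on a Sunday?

Track July 16's weekday year by year (advancing +1, or +2 across a Feb 29):
  2049: Fri  2050: Sat (+1)  2051: Sun (+1) ✓  2052: Tue (+2)  2053: Wed (+1)
  2054: Thu (+1)  2055: Fri (+1)  2056: Sun (+2) ✓  2057: Mon (+1)  2058: Tue (+1)
  2059: Wed (+1)  2060: Fri (+2)  2061: Sat (+1)  2062: Sun (+1) ✓  … (57 more years) …
  2120: Tue (+2)  2121: Wed (+1)  2122: Thu (+1)  2123: Fri (+1)  2124: Sun (+2) ✓
  2125: Mon (+1)  2126: Tue (+1)  2127: Wed (+1)  2128: Fri (+2)  2129: Sat (+1)
  2130: Sun (+1) ✓  2131: Mon (+1)  2132: Wed (+2)  2133: Thu (+1)
Sunday years: 2051, 2056, 2062, 2073, 2079, 2084, 2090, 2102, 2113, 2119, 2124, 2130 — 12 in total.

12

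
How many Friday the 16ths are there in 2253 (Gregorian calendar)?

2

Check the 16th of each month of 2253: Jan 16: Sun, Feb 16: Wed, Mar 16: Wed, Apr 16: Sat, May 16: Mon, Jun 16: Thu, Jul 16: Sat, Aug 16: Tue, Sep 16: Fri, Oct 16: Sun, Nov 16: Wed, Dec 16: Fri.
Friday occurs in September, December — 2 months.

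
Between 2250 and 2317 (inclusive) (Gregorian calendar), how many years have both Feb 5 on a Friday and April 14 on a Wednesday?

Check each year's weekday for Feb 5 and April 14:
  2250: Tue/Sun  2251: Wed/Mon  2252: Thu/Wed  2253: Sat/Thu  2254: Sun/Fri  2255: Mon/Sat  2256: Tue/Mon  2257: Thu/Tue  2258: Fri/Wed ✓  2259: Sat/Thu  2260: Sun/Sat  2261: Tue/Sun  2262: Wed/Mon  2263: Thu/Tue  …(40 more)…  2304: Fri/Thu  2305: Sun/Fri  2306: Mon/Sat  2307: Tue/Sun  2308: Wed/Tue  2309: Fri/Wed ✓  2310: Sat/Thu  2311: Sun/Fri  2312: Mon/Sun  2313: Wed/Mon  2314: Thu/Tue  2315: Fri/Wed ✓  2316: Sat/Fri  2317: Mon/Sat
Both conditions hold in: 2258, 2269, 2275, 2286, 2297, 2309, 2315 — 7.

7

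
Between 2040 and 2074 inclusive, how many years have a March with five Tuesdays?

March has 31 days; it has five Tuesdays when Tuesday falls among the first (month-length − 28) days — i.e. when March 1 is one of Tuesday/Monday/Sunday.
March 1 by year: 2040:Thu 2041:Fri 2042:Sat 2043:Sun✓ 2044:Tue✓ 2045:Wed 2046:Thu 2047:Fri 2048:Sun✓ 2049:Mon✓ 2050:Tue✓ 2051:Wed 2052:Fri 2053:Sat 2054:Sun✓ …(5 more)… 2060:Mon✓ 2061:Tue✓ 2062:Wed 2063:Thu 2064:Sat 2065:Sun✓ 2066:Mon✓ 2067:Tue✓ 2068:Thu 2069:Fri 2070:Sat 2071:Sun✓ 2072:Tue✓ 2073:Wed 2074:Thu
Years with five Tuesdays: 2043, 2044, 2048, 2049, 2050, 2054, 2055, 2060, 2061, 2065, 2066, 2067, 2071, 2072 → 14.

14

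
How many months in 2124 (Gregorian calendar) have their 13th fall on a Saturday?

1

Check the 13th of each month of 2124: Jan 13: Thu, Feb 13: Sun, Mar 13: Mon, Apr 13: Thu, May 13: Sat, Jun 13: Tue, Jul 13: Thu, Aug 13: Sun, Sep 13: Wed, Oct 13: Fri, Nov 13: Mon, Dec 13: Wed.
Saturday occurs in May — 1 month.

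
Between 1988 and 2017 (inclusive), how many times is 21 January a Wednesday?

Track 21 January's weekday year by year (advancing +1, or +2 across a Feb 29):
  1988: Thu  1989: Sat (+2)  1990: Sun (+1)  1991: Mon (+1)  1992: Tue (+1)
  1993: Thu (+2)  1994: Fri (+1)  1995: Sat (+1)  1996: Sun (+1)  1997: Tue (+2)
  1998: Wed (+1) ✓  1999: Thu (+1)  2000: Fri (+1)  2001: Sun (+2)  2002: Mon (+1)
  2003: Tue (+1)  2004: Wed (+1) ✓  2005: Fri (+2)  2006: Sat (+1)  2007: Sun (+1)
  2008: Mon (+1)  2009: Wed (+2) ✓  2010: Thu (+1)  2011: Fri (+1)  2012: Sat (+1)
  2013: Mon (+2)  2014: Tue (+1)  2015: Wed (+1) ✓  2016: Thu (+1)  2017: Sat (+2)
Wednesday years: 1998, 2004, 2009, 2015 — 4 in total.

4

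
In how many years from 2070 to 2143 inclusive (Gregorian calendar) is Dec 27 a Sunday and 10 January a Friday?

Check each year's weekday for Dec 27 and 10 January:
  2070: Sat/Fri  2071: Sun/Sat  2072: Tue/Sun  2073: Wed/Tue  2074: Thu/Wed  2075: Fri/Thu  2076: Sun/Fri ✓  2077: Mon/Sun  2078: Tue/Mon  2079: Wed/Tue  2080: Fri/Wed  2081: Sat/Fri  2082: Sun/Sat  2083: Mon/Sun  …(46 more)…  2130: Wed/Tue  2131: Thu/Wed  2132: Sat/Thu  2133: Sun/Sat  2134: Mon/Sun  2135: Tue/Mon  2136: Thu/Tue  2137: Fri/Thu  2138: Sat/Fri  2139: Sun/Sat  2140: Tue/Sun  2141: Wed/Tue  2142: Thu/Wed  2143: Fri/Thu
Both conditions hold in: 2076, 2116 — 2.

2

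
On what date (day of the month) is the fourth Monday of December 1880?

27

December 1, 1880 is a Wednesday, so the first Monday is the 6th.
The fourth Monday is 6 + 21 = 27.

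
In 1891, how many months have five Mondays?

A month of length L has five Mondays iff its first Monday is on day ≤ L−28 (so day 1–3 in a 31-day month, 1–2 in a 30-day month, day 1 in a leap February).
Checking each month of 1891: Jan starts Thu (31d); Feb starts Sun (28d); Mar starts Sun (31d) ✓; Apr starts Wed (30d); May starts Fri (31d); Jun starts Mon (30d) ✓; Jul starts Wed (31d); Aug starts Sat (31d) ✓; Sep starts Tue (30d); Oct starts Thu (31d); Nov starts Sun (30d) ✓; Dec starts Tue (31d).
Five-Monday months: March, June, August, November → 4.

4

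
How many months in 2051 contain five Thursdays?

A month of length L has five Thursdays iff its first Thursday is on day ≤ L−28 (so day 1–3 in a 31-day month, 1–2 in a 30-day month, day 1 in a leap February).
Checking each month of 2051: Jan starts Sun (31d); Feb starts Wed (28d); Mar starts Wed (31d) ✓; Apr starts Sat (30d); May starts Mon (31d); Jun starts Thu (30d) ✓; Jul starts Sat (31d); Aug starts Tue (31d) ✓; Sep starts Fri (30d); Oct starts Sun (31d); Nov starts Wed (30d) ✓; Dec starts Fri (31d).
Five-Thursday months: March, June, August, November → 4.

4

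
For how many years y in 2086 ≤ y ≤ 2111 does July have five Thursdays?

13

July has 31 days; it has five Thursdays when Thursday falls among the first (month-length − 28) days — i.e. when July 1 is one of Thursday/Wednesday/Tuesday.
July 1 by year: 2086:Mon 2087:Tue✓ 2088:Thu✓ 2089:Fri 2090:Sat 2091:Sun 2092:Tue✓ 2093:Wed✓ 2094:Thu✓ 2095:Fri 2096:Sun 2097:Mon 2098:Tue✓ 2099:Wed✓ 2100:Thu✓ 2101:Fri 2102:Sat 2103:Sun 2104:Tue✓ 2105:Wed✓ 2106:Thu✓ 2107:Fri 2108:Sun 2109:Mon 2110:Tue✓ 2111:Wed✓
Years with five Thursdays: 2087, 2088, 2092, 2093, 2094, 2098, 2099, 2100, 2104, 2105, 2106, 2110, 2111 → 13.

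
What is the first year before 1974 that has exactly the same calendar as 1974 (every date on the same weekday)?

Two years share a calendar iff Jan 1 falls on the same weekday and both are leap or both are common. 1974: Jan 1 is Tuesday, common year.
1973: Jan 1 Monday, common
1972: Jan 1 Saturday, leap
1971: Jan 1 Friday, common
1970: Jan 1 Thursday, common
1969: Jan 1 Wednesday, common
1968: Jan 1 Monday, leap
1967: Jan 1 Sunday, common
1966: Jan 1 Saturday, common
1965: Jan 1 Friday, common
1964: Jan 1 Wednesday, leap
1963: Jan 1 Tuesday, common
1963 matches on both conditions.

1963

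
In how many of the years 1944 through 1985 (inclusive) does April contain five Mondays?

13

April has 30 days; it has five Mondays when Monday falls among the first (month-length − 28) days — i.e. when April 1 is one of Monday/Sunday.
April 1 by year: 1944:Sat 1945:Sun✓ 1946:Mon✓ 1947:Tue 1948:Thu 1949:Fri 1950:Sat 1951:Sun✓ 1952:Tue 1953:Wed 1954:Thu 1955:Fri 1956:Sun✓ 1957:Mon✓ 1958:Tue …(12 more)… 1971:Thu 1972:Sat 1973:Sun✓ 1974:Mon✓ 1975:Tue 1976:Thu 1977:Fri 1978:Sat 1979:Sun✓ 1980:Tue 1981:Wed 1982:Thu 1983:Fri 1984:Sun✓ 1985:Mon✓
Years with five Mondays: 1945, 1946, 1951, 1956, 1957, 1962, 1963, 1968, 1973, 1974, 1979, 1984, 1985 → 13.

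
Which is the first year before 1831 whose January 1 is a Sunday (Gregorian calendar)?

1826

Jan 1 advances by 2 weekdays after a leap year and by 1 after a common year.
1831: Jan 1 is Saturday.
1830: Friday
1829: Thursday
1828: Tuesday (leap)
1827: Monday
1826: Sunday
1826 begins on a Sunday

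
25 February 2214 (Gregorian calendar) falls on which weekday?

Friday

January 1, 2214 is a Saturday.
February 25 is day 56 of the year, i.e. 55 days after Jan 1.
55 mod 7 = 6, so advance 6 weekdays from Saturday: Friday.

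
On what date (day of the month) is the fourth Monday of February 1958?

24

February 1, 1958 is a Saturday, so the first Monday is the 3rd.
The fourth Monday is 3 + 21 = 24.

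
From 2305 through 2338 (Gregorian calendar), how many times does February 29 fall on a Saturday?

2

Leap years in 2305–2338: 8 of them.
Feb 29 weekday advances by 5 (mod 7) from one leap year to the next four years later (or differs when a century non-leap intervenes).
Leap-day weekdays: 2308:Sat✓ 2312:Thu 2316:Tue 2320:Sun 2324:Fri 2328:Wed 2332:Mon 2336:Sat✓
Saturday: 2308, 2336 → 2.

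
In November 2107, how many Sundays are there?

November 2107 has 30 days and begins on Tuesday.
The first Sunday is November 6.
Sundays fall on 6, 13, 20, 27 — that's 4.

4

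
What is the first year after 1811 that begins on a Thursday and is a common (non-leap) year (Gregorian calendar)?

Jan 1 advances by 2 weekdays after a leap year and by 1 after a common year.
1811: Jan 1 is Tuesday.
1812: Wednesday (leap)
1813: Friday
1814: Saturday
1815: Sunday
1816: Monday (leap)
1817: Wednesday
1818: Thursday
1818 begins on a Thursday and is a common year.

1818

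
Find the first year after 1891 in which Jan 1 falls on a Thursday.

1903

Jan 1 advances by 2 weekdays after a leap year and by 1 after a common year.
1891: Jan 1 is Thursday.
1892: Friday (leap)
1893: Sunday
1894: Monday
1895: Tuesday
1896: Wednesday (leap)
1897: Friday
1898: Saturday
1899: Sunday
1900: Monday
1901: Tuesday
1902: Wednesday
1903: Thursday
1903 begins on a Thursday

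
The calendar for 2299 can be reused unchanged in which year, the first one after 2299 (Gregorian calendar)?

2305

Two years share a calendar iff Jan 1 falls on the same weekday and both are leap or both are common. 2299: Jan 1 is Sunday, common year.
2300: Jan 1 Monday, common
2301: Jan 1 Tuesday, common
2302: Jan 1 Wednesday, common
2303: Jan 1 Thursday, common
2304: Jan 1 Friday, leap
2305: Jan 1 Sunday, common
2305 matches on both conditions.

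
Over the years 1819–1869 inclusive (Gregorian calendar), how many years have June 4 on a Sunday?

Track June 4's weekday year by year (advancing +1, or +2 across a Feb 29):
  1819: Fri  1820: Sun (+2) ✓  1821: Mon (+1)  1822: Tue (+1)  1823: Wed (+1)
  1824: Fri (+2)  1825: Sat (+1)  1826: Sun (+1) ✓  1827: Mon (+1)  1828: Wed (+2)
  1829: Thu (+1)  1830: Fri (+1)  1831: Sat (+1)  1832: Mon (+2)  … (23 more years) …
  1856: Wed (+2)  1857: Thu (+1)  1858: Fri (+1)  1859: Sat (+1)  1860: Mon (+2)
  1861: Tue (+1)  1862: Wed (+1)  1863: Thu (+1)  1864: Sat (+2)  1865: Sun (+1) ✓
  1866: Mon (+1)  1867: Tue (+1)  1868: Thu (+2)  1869: Fri (+1)
Sunday years: 1820, 1826, 1837, 1843, 1848, 1854, 1865 — 7 in total.

7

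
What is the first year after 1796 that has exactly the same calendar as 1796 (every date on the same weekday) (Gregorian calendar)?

1808

Two years share a calendar iff Jan 1 falls on the same weekday and both are leap or both are common. 1796: Jan 1 is Friday, leap year.
1797: Jan 1 Sunday, common
1798: Jan 1 Monday, common
1799: Jan 1 Tuesday, common
1800: Jan 1 Wednesday, common
1801: Jan 1 Thursday, common
1802: Jan 1 Friday, common
1803: Jan 1 Saturday, common
1804: Jan 1 Sunday, leap
1805: Jan 1 Tuesday, common
1806: Jan 1 Wednesday, common
1807: Jan 1 Thursday, common
1808: Jan 1 Friday, leap
1808 matches on both conditions.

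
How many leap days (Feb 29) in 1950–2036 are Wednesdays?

Leap years in 1950–2036: 22 of them.
Feb 29 weekday advances by 5 (mod 7) from one leap year to the next four years later (or differs when a century non-leap intervenes).
Leap-day weekdays: 1952:Fri 1956:Wed✓ 1960:Mon 1964:Sat 1968:Thu 1972:Tue 1976:Sun 1980:Fri 1984:Wed✓ 1988:Mon 1992:Sat 1996:Thu 2000:Tue 2004:Sun 2008:Fri 2012:Wed✓ 2016:Mon 2020:Sat 2024:Thu 2028:Tue 2032:Sun 2036:Fri
Wednesday: 1956, 1984, 2012 → 3.

3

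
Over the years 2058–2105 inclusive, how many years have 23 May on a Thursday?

6

Track 23 May's weekday year by year (advancing +1, or +2 across a Feb 29):
  2058: Thu ✓  2059: Fri (+1)  2060: Sun (+2)  2061: Mon (+1)  2062: Tue (+1)
  2063: Wed (+1)  2064: Fri (+2)  2065: Sat (+1)  2066: Sun (+1)  2067: Mon (+1)
  2068: Wed (+2)  2069: Thu (+1) ✓  2070: Fri (+1)  2071: Sat (+1)  … (20 more years) …
  2092: Fri (+2)  2093: Sat (+1)  2094: Sun (+1)  2095: Mon (+1)  2096: Wed (+2)
  2097: Thu (+1) ✓  2098: Fri (+1)  2099: Sat (+1)  2100: Sun (+1)  2101: Mon (+1)
  2102: Tue (+1)  2103: Wed (+1)  2104: Fri (+2)  2105: Sat (+1)
Thursday years: 2058, 2069, 2075, 2080, 2086, 2097 — 6 in total.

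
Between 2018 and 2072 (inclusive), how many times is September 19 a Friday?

8

Track September 19's weekday year by year (advancing +1, or +2 across a Feb 29):
  2018: Wed  2019: Thu (+1)  2020: Sat (+2)  2021: Sun (+1)  2022: Mon (+1)
  2023: Tue (+1)  2024: Thu (+2)  2025: Fri (+1) ✓  2026: Sat (+1)  2027: Sun (+1)
  2028: Tue (+2)  2029: Wed (+1)  2030: Thu (+1)  2031: Fri (+1) ✓  … (27 more years) …
  2059: Fri (+1) ✓  2060: Sun (+2)  2061: Mon (+1)  2062: Tue (+1)  2063: Wed (+1)
  2064: Fri (+2) ✓  2065: Sat (+1)  2066: Sun (+1)  2067: Mon (+1)  2068: Wed (+2)
  2069: Thu (+1)  2070: Fri (+1) ✓  2071: Sat (+1)  2072: Mon (+2)
Friday years: 2025, 2031, 2036, 2042, 2053, 2059, 2064, 2070 — 8 in total.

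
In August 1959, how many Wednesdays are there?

August 1959 has 31 days and begins on Saturday.
The first Wednesday is August 5.
Wednesdays fall on 5, 12, 19, 26 — that's 4.

4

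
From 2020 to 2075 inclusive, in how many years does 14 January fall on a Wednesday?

8

Track 14 January's weekday year by year (advancing +1, or +2 across a Feb 29):
  2020: Tue  2021: Thu (+2)  2022: Fri (+1)  2023: Sat (+1)  2024: Sun (+1)
  2025: Tue (+2)  2026: Wed (+1) ✓  2027: Thu (+1)  2028: Fri (+1)  2029: Sun (+2)
  2030: Mon (+1)  2031: Tue (+1)  2032: Wed (+1) ✓  2033: Fri (+2)  … (28 more years) …
  2062: Sat (+1)  2063: Sun (+1)  2064: Mon (+1)  2065: Wed (+2) ✓  2066: Thu (+1)
  2067: Fri (+1)  2068: Sat (+1)  2069: Mon (+2)  2070: Tue (+1)  2071: Wed (+1) ✓
  2072: Thu (+1)  2073: Sat (+2)  2074: Sun (+1)  2075: Mon (+1)
Wednesday years: 2026, 2032, 2037, 2043, 2054, 2060, 2065, 2071 — 8 in total.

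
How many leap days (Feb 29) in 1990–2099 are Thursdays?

4

Leap years in 1990–2099: 27 of them.
Feb 29 weekday advances by 5 (mod 7) from one leap year to the next four years later (or differs when a century non-leap intervenes).
Leap-day weekdays: 1992:Sat 1996:Thu✓ 2000:Tue 2004:Sun 2008:Fri 2012:Wed 2016:Mon 2020:Sat 2024:Thu✓ 2028:Tue 2032:Sun 2036:Fri 2040:Wed 2044:Mon 2048:Sat 2052:Thu✓ 2056:Tue 2060:Sun 2064:Fri 2068:Wed 2072:Mon 2076:Sat 2080:Thu✓ 2084:Tue 2088:Sun 2092:Fri 2096:Wed
Thursday: 1996, 2024, 2052, 2080 → 4.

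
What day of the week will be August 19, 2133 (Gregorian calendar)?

January 1, 2133 is a Thursday.
August 19 is day 231 of the year, i.e. 230 days after Jan 1.
230 mod 7 = 6, so advance 6 weekdays from Thursday: Wednesday.

Wednesday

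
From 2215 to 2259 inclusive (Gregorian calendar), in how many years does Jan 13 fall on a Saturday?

7

Track Jan 13's weekday year by year (advancing +1, or +2 across a Feb 29):
  2215: Fri  2216: Sat (+1) ✓  2217: Mon (+2)  2218: Tue (+1)  2219: Wed (+1)
  2220: Thu (+1)  2221: Sat (+2) ✓  2222: Sun (+1)  2223: Mon (+1)  2224: Tue (+1)
  2225: Thu (+2)  2226: Fri (+1)  2227: Sat (+1) ✓  2228: Sun (+1)  … (17 more years) …
  2246: Tue (+1)  2247: Wed (+1)  2248: Thu (+1)  2249: Sat (+2) ✓  2250: Sun (+1)
  2251: Mon (+1)  2252: Tue (+1)  2253: Thu (+2)  2254: Fri (+1)  2255: Sat (+1) ✓
  2256: Sun (+1)  2257: Tue (+2)  2258: Wed (+1)  2259: Thu (+1)
Saturday years: 2216, 2221, 2227, 2238, 2244, 2249, 2255 — 7 in total.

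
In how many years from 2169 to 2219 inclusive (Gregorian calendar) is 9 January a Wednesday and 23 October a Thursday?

Check each year's weekday for 9 January and 23 October:
  2169: Mon/Mon  2170: Tue/Tue  2171: Wed/Wed  2172: Thu/Fri  2173: Sat/Sat  2174: Sun/Sun  2175: Mon/Mon  2176: Tue/Wed  2177: Thu/Thu  2178: Fri/Fri  2179: Sat/Sat  2180: Sun/Mon  2181: Tue/Tue  2182: Wed/Wed  …(23 more)…  2206: Thu/Thu  2207: Fri/Fri  2208: Sat/Sun  2209: Mon/Mon  2210: Tue/Tue  2211: Wed/Wed  2212: Thu/Fri  2213: Sat/Sat  2214: Sun/Sun  2215: Mon/Mon  2216: Tue/Wed  2217: Thu/Thu  2218: Fri/Fri  2219: Sat/Sat
Both conditions hold in: 2188 — 1.

1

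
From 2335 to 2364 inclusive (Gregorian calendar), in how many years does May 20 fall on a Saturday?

Track May 20's weekday year by year (advancing +1, or +2 across a Feb 29):
  2335: Mon  2336: Wed (+2)  2337: Thu (+1)  2338: Fri (+1)  2339: Sat (+1) ✓
  2340: Mon (+2)  2341: Tue (+1)  2342: Wed (+1)  2343: Thu (+1)  2344: Sat (+2) ✓
  2345: Sun (+1)  2346: Mon (+1)  2347: Tue (+1)  2348: Thu (+2)  2349: Fri (+1)
  2350: Sat (+1) ✓  2351: Sun (+1)  2352: Tue (+2)  2353: Wed (+1)  2354: Thu (+1)
  2355: Fri (+1)  2356: Sun (+2)  2357: Mon (+1)  2358: Tue (+1)  2359: Wed (+1)
  2360: Fri (+2)  2361: Sat (+1) ✓  2362: Sun (+1)  2363: Mon (+1)  2364: Wed (+2)
Saturday years: 2339, 2344, 2350, 2361 — 4 in total.

4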